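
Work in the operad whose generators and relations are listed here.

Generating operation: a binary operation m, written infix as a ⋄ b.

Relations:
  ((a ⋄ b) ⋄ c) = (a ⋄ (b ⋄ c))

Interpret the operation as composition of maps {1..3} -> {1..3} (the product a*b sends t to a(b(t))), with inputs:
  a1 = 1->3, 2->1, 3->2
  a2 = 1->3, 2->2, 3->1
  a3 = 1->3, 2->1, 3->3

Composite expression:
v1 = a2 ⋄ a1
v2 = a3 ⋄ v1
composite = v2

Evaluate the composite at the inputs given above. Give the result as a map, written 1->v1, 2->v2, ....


1->3, 2->3, 3->1

(a2 ⋄ a1) = 1->1, 2->3, 3->2
(a3 ⋄ (a2 ⋄ a1)) = 1->3, 2->3, 3->1


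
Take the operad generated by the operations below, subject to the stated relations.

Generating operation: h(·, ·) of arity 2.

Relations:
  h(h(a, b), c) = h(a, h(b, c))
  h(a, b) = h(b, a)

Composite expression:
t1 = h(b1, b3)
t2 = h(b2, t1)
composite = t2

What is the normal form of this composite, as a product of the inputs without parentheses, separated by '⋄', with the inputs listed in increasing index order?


b1 ⋄ b2 ⋄ b3

Reordering under h is free, so list the b-inputs canonically.
h(b1, b3) flattens to b1 ⋄ b3
h(b2, h(b1, b3)) flattens to b2 ⋄ b1 ⋄ b3
reordering the factors by index: b1 ⋄ b2 ⋄ b3


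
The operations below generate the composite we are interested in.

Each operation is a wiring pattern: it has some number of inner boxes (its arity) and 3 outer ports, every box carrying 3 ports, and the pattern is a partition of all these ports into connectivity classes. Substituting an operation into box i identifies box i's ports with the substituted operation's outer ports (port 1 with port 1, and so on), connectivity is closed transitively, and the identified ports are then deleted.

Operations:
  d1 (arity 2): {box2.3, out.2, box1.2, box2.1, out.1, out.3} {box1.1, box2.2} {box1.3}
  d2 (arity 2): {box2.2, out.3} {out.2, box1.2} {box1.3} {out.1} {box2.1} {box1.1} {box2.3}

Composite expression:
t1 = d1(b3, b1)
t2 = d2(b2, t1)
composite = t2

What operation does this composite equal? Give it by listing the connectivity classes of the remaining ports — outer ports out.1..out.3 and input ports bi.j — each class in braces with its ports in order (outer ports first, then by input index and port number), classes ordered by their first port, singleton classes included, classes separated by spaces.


{out.1} {out.2, b2.2} {out.3, b1.1, b1.3, b3.2} {b1.2, b3.1} {b2.1} {b2.3} {b3.3}

After gluing at d2, chains via deleted ports link the b-ports.
through d1, on inputs (b3, b1): {out.1, out.2, out.3, b1.1, b1.3, b3.2} {b1.2, b3.1} {b3.3} (out.j = stage outer ports)
through d2, on inputs (b2, b3, b1): {out.1} {out.2, b2.2} {out.3, b1.1, b1.3, b3.2} {b1.2, b3.1} {b2.1} {b2.3} {b3.3} (out.j = stage outer ports)


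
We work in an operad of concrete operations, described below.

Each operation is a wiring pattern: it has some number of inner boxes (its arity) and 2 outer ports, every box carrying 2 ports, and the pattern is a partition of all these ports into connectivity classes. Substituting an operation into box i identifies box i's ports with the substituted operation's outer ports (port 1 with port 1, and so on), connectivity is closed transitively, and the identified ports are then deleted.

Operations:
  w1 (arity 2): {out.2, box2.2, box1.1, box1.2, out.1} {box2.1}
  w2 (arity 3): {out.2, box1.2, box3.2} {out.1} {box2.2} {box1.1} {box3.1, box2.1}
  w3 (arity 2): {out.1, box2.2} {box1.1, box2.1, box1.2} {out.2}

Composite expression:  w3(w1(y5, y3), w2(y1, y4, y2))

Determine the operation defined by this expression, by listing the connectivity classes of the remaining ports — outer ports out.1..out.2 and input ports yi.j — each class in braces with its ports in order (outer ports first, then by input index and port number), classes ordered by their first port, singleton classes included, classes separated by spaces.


{out.1, y1.2, y2.2} {out.2} {y1.1} {y2.1, y4.1} {y3.1} {y3.2, y5.1, y5.2} {y4.2}

Substituting into w3 glues patterns; closure does the rest.
w1 over (y5, y3) gives {out.1, out.2, y3.2, y5.1, y5.2} {y3.1}, out.j being that stage's outer ports
w2 over (y1, y4, y2) gives {out.1} {out.2, y1.2, y2.2} {y1.1} {y2.1, y4.1} {y4.2}, out.j being that stage's outer ports
w3 over (y5, y3, y1, y4, y2) gives {out.1, y1.2, y2.2} {out.2} {y1.1} {y2.1, y4.1} {y3.1} {y3.2, y5.1, y5.2} {y4.2}, out.j being that stage's outer ports


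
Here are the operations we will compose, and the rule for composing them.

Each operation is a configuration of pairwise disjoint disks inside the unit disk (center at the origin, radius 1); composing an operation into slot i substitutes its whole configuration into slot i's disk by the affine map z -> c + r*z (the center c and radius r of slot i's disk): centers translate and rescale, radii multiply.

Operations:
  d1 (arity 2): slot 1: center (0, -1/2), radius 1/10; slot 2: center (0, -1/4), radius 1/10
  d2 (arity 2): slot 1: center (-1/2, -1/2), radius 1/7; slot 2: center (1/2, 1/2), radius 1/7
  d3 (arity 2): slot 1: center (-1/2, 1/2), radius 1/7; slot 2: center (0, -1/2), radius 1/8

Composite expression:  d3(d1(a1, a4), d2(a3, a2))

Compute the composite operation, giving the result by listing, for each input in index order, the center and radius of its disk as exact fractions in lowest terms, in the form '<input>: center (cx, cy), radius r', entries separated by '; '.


a1: center (-1/2, 3/7), radius 1/70; a2: center (1/16, -7/16), radius 1/56; a3: center (-1/16, -9/16), radius 1/56; a4: center (-1/2, 13/28), radius 1/70

Each a-disk chains the slot maps above it in d3; radii multiply.
for a1, the 2-step affine chain lands on center (-1/2, 3/7), radius 1/70
for a4, the 2-step affine chain lands on center (-1/2, 13/28), radius 1/70
for a3, the 2-step affine chain lands on center (-1/16, -9/16), radius 1/56
for a2, the 2-step affine chain lands on center (1/16, -7/16), radius 1/56


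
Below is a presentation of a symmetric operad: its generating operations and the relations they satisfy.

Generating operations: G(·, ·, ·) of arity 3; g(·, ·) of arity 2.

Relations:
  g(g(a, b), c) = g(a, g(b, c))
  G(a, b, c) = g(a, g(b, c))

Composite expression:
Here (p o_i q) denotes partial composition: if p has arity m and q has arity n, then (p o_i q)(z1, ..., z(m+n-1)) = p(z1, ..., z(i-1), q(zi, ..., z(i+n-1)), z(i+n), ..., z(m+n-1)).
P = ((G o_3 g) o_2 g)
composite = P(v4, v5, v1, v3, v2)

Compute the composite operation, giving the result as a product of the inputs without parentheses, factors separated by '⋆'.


v4 ⋆ v5 ⋆ v1 ⋆ v3 ⋆ v2

Key point: G is associative — brackets drop, the v-order remains.
g(v5, v1) flattens to v5 ⋆ v1
g(v3, v2) flattens to v3 ⋆ v2
G(v4, g(v5, v1), g(v3, v2)) flattens to v4 ⋆ v5 ⋆ v1 ⋆ v3 ⋆ v2


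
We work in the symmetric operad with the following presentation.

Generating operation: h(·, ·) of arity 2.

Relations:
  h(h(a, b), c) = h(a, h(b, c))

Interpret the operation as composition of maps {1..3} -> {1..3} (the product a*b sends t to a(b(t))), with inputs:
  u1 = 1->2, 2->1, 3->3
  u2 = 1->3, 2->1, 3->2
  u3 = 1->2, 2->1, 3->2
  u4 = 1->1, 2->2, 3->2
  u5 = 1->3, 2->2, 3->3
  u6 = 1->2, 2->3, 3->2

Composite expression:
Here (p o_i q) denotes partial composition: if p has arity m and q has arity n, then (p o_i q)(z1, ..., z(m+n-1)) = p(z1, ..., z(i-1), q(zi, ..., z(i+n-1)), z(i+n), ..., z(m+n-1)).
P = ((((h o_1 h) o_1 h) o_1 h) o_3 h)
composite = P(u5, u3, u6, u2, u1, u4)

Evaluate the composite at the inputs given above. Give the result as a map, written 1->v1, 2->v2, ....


1->3, 2->3, 3->3

h(u5, u3) = 1->2, 2->3, 3->2
h(u6, u2) = 1->2, 2->2, 3->3
h(h(u5, u3), h(u6, u2)) = 1->3, 2->3, 3->2
h(h(h(u5, u3), h(u6, u2)), u1) = 1->3, 2->3, 3->2
h(h(h(h(u5, u3), h(u6, u2)), u1), u4) = 1->3, 2->3, 3->3


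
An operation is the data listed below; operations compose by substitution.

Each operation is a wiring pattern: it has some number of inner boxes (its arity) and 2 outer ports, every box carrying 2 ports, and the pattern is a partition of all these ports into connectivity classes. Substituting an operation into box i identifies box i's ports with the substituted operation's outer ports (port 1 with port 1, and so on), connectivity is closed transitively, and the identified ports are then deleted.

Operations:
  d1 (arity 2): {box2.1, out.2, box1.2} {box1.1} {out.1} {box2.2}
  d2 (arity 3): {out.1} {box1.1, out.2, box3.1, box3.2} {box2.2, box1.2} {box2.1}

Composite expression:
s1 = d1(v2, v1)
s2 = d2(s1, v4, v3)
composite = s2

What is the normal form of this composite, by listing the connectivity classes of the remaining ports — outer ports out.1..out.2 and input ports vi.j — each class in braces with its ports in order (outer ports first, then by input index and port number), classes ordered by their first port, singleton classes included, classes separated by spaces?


{out.1} {out.2, v3.1, v3.2} {v1.1, v2.2, v4.2} {v1.2} {v2.1} {v4.1}

After gluing at d2, chains via deleted ports link the v-ports.
composing d1 on (v2, v1), with out.j its own outer ports: {out.1} {out.2, v1.1, v2.2} {v1.2} {v2.1}
composing d2 on (v2, v1, v4, v3), with out.j its own outer ports: {out.1} {out.2, v3.1, v3.2} {v1.1, v2.2, v4.2} {v1.2} {v2.1} {v4.1}


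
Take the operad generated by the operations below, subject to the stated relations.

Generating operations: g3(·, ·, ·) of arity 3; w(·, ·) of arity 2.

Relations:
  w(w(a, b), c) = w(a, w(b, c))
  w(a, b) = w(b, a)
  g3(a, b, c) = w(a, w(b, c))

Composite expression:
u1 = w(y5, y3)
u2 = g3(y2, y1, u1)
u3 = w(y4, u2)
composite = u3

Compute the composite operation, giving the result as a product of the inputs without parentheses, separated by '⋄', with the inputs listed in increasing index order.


y1 ⋄ y2 ⋄ y3 ⋄ y4 ⋄ y5

Any arrangement under w is one operation, so sort the y-inputs.
w(y5, y3) collapses to y5 ⋄ y3
g3(y2, y1, w(y5, y3)) collapses to y2 ⋄ y1 ⋄ y5 ⋄ y3
w(y4, g3(y2, y1, w(y5, y3))) collapses to y4 ⋄ y2 ⋄ y1 ⋄ y5 ⋄ y3
sorting the factors by input index: y1 ⋄ y2 ⋄ y3 ⋄ y4 ⋄ y5


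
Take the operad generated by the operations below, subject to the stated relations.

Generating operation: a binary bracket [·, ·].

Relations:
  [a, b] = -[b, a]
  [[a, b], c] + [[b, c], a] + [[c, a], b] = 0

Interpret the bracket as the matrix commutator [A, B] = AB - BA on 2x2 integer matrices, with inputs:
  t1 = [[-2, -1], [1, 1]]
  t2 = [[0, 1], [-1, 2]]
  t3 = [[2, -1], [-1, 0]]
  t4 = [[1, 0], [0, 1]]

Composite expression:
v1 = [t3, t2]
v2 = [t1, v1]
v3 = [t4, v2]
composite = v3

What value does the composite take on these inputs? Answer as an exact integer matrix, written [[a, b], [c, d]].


[[0, 0], [0, 0]]

[t3, t2] = [[2, 0], [4, -2]]
[t1, [t3, t2]] = [[-4, 4], [16, 4]]
[t4, [t1, [t3, t2]]] = [[0, 0], [0, 0]]


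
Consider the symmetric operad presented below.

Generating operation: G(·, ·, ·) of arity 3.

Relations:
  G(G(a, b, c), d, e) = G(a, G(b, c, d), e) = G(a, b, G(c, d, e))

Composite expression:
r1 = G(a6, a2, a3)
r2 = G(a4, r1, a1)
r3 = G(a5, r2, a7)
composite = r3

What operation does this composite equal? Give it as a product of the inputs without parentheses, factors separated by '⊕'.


Key point: G is associative — brackets drop, the a-order remains.
G(a6, a2, a3) spells out as a6 ⊕ a2 ⊕ a3
G(a4, G(a6, a2, a3), a1) spells out as a4 ⊕ a6 ⊕ a2 ⊕ a3 ⊕ a1
G(a5, G(a4, G(a6, a2, a3), a1), a7) spells out as a5 ⊕ a4 ⊕ a6 ⊕ a2 ⊕ a3 ⊕ a1 ⊕ a7

a5 ⊕ a4 ⊕ a6 ⊕ a2 ⊕ a3 ⊕ a1 ⊕ a7


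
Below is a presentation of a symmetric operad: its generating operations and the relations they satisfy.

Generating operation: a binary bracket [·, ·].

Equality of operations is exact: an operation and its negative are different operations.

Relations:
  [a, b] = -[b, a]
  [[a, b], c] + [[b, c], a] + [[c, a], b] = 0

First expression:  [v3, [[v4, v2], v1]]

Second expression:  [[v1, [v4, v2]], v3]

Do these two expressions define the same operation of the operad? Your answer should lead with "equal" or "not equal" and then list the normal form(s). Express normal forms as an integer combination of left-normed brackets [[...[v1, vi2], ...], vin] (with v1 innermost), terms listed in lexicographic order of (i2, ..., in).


equal — both sides give -[[[v1, v2], v4], v3] + [[[v1, v4], v2], v3]

The first composite normalizes to -[[[v1, v2], v4], v3] + [[[v1, v4], v2], v3]
The second composite normalizes to -[[[v1, v2], v4], v3] + [[[v1, v4], v2], v3]
Same normal form: equal.


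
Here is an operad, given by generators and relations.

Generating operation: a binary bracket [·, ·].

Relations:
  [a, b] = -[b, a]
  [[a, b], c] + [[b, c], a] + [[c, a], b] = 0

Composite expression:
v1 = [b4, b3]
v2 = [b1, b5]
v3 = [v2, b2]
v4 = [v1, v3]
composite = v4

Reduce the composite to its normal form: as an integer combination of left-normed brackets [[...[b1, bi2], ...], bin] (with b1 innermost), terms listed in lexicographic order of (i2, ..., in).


[[[[b1, b5], b2], b3], b4] - [[[[b1, b5], b2], b4], b3]

Left-normed coefficients sit on the b1-initial expansion words.
Composite bracket: [[b4, b3], [[b1, b5], b2]]
Applying ab - ba throughout gives 16 signed words (2^4 = 16).
Collect the words opening with b1:
  word b1b5b2b3b4 has sign +1, contributing +[[[[b1, b5], b2], b3], b4]
  word b1b5b2b4b3 has sign -1, contributing -[[[[b1, b5], b2], b4], b3]


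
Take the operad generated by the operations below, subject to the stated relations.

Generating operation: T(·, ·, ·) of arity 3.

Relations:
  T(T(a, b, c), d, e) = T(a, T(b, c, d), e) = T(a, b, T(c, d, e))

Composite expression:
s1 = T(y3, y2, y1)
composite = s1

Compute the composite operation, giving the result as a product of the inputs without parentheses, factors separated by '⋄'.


y3 ⋄ y2 ⋄ y1

The T-tree's shape is irrelevant; the y-reading-order decides.
T(y3, y2, y1) collapses to y3 ⋄ y2 ⋄ y1


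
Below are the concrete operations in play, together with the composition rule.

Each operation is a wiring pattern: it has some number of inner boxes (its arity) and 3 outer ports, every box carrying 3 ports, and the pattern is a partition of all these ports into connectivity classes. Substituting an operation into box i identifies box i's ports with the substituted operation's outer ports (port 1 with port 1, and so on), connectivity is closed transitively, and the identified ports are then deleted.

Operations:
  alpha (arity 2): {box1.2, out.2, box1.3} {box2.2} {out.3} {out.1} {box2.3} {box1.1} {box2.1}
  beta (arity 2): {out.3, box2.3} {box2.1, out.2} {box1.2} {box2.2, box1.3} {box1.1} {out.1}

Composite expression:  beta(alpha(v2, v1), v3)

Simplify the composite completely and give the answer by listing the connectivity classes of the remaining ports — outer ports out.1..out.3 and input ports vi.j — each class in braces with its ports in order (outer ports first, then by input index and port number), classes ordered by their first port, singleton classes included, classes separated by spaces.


Connectivity passes through glued beta-boundaries; trace each wire chain.
through alpha, on inputs (v2, v1): {out.1} {out.2, v2.2, v2.3} {out.3} {v1.1} {v1.2} {v1.3} {v2.1} (out.j = stage outer ports)
through beta, on inputs (v2, v1, v3): {out.1} {out.2, v3.1} {out.3, v3.3} {v1.1} {v1.2} {v1.3} {v2.1} {v2.2, v2.3} {v3.2} (out.j = stage outer ports)

{out.1} {out.2, v3.1} {out.3, v3.3} {v1.1} {v1.2} {v1.3} {v2.1} {v2.2, v2.3} {v3.2}


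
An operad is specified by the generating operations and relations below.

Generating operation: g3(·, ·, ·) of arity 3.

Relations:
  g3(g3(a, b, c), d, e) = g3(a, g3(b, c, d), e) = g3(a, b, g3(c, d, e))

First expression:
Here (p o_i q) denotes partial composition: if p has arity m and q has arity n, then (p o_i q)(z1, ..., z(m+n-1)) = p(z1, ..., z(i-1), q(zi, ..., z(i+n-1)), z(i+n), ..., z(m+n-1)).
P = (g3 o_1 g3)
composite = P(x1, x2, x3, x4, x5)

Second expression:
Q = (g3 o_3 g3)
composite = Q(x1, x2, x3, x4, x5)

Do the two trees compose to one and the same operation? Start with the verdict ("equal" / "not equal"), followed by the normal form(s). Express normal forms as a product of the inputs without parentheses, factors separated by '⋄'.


equal — both sides give x1 ⋄ x2 ⋄ x3 ⋄ x4 ⋄ x5

Reducing the first expression gives x1 ⋄ x2 ⋄ x3 ⋄ x4 ⋄ x5
Reducing the second expression gives x1 ⋄ x2 ⋄ x3 ⋄ x4 ⋄ x5
The normal forms match — equal.


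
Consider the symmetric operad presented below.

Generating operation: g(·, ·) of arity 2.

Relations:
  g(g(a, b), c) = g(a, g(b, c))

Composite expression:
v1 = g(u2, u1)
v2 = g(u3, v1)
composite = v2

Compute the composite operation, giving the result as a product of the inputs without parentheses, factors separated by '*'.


u3 * u2 * u1

Under associativity of g, the answer is the u's in reading order.
g(u2, u1) reduces to u2 * u1
g(u3, g(u2, u1)) reduces to u3 * u2 * u1


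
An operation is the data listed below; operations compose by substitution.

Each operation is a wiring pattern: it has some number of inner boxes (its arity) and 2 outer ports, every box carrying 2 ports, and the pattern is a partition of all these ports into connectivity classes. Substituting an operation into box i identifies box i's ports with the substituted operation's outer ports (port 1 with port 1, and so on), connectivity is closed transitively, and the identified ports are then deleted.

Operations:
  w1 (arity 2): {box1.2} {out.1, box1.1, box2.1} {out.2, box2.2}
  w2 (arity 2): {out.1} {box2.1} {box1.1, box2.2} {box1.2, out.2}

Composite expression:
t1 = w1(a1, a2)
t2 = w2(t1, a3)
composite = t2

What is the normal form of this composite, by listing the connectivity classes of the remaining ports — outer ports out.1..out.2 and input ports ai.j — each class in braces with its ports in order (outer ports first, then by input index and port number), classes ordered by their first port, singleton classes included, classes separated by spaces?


{out.1} {out.2, a2.2} {a1.1, a2.1, a3.2} {a1.2} {a3.1}

After gluing at w2, chains via deleted ports link the a-ports.
composing w1 on (a1, a2), with out.j its own outer ports: {out.1, a1.1, a2.1} {out.2, a2.2} {a1.2}
composing w2 on (a1, a2, a3), with out.j its own outer ports: {out.1} {out.2, a2.2} {a1.1, a2.1, a3.2} {a1.2} {a3.1}


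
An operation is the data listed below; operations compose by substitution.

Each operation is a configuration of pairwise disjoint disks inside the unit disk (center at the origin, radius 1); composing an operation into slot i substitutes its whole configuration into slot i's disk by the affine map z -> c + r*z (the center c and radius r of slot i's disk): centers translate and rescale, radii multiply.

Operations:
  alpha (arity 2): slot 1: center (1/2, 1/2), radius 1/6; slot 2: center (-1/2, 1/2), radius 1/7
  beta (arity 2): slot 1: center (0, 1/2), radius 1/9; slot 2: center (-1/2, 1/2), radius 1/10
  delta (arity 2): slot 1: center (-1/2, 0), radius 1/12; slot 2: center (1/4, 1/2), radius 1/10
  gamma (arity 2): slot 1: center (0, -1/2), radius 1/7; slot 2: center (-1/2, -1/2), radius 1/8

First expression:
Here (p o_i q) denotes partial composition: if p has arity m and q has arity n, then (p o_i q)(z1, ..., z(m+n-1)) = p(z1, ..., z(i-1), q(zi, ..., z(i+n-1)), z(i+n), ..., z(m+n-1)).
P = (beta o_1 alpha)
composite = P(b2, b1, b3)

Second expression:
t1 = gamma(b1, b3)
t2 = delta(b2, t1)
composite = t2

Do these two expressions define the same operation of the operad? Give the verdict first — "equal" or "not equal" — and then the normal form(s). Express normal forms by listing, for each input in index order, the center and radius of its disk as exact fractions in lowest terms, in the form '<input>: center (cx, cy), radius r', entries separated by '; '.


not equal; first: b1: center (-1/18, 5/9), radius 1/63; b2: center (1/18, 5/9), radius 1/54; b3: center (-1/2, 1/2), radius 1/10; second: b1: center (1/4, 9/20), radius 1/70; b2: center (-1/2, 0), radius 1/12; b3: center (1/5, 9/20), radius 1/80


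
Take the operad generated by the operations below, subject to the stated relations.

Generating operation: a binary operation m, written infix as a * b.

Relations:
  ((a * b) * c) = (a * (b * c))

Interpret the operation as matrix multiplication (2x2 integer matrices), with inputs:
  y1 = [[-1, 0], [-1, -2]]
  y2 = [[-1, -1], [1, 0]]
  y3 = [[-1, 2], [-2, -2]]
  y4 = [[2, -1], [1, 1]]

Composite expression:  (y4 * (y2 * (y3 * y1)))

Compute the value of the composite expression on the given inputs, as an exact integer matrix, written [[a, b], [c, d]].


(y3 * y1) = [[-1, -4], [4, 4]]
(y2 * (y3 * y1)) = [[-3, 0], [-1, -4]]
(y4 * (y2 * (y3 * y1))) = [[-5, 4], [-4, -4]]

[[-5, 4], [-4, -4]]


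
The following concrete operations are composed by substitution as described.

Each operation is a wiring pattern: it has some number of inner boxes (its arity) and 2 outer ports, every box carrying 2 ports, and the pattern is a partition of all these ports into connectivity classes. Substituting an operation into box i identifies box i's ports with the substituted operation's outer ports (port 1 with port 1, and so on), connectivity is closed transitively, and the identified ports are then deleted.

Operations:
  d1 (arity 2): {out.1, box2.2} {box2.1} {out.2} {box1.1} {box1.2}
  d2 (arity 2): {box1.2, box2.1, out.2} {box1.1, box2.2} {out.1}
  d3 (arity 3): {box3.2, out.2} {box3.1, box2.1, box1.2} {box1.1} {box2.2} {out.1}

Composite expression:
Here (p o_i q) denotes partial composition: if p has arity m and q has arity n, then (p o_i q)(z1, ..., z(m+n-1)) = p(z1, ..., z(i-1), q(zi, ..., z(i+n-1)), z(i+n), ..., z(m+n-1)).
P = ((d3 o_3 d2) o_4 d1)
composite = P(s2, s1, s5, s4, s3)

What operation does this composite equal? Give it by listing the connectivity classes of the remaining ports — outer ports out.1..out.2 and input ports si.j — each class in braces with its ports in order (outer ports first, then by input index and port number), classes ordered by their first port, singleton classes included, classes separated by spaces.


{out.1} {out.2, s3.2, s5.2} {s1.1, s2.2} {s1.2} {s2.1} {s3.1} {s4.1} {s4.2} {s5.1}

After gluing at d3, chains via deleted ports link the s-ports.
stage d1: inputs (s4, s3), connectivity {out.1, s3.2} {out.2} {s3.1} {s4.1} {s4.2}, out.j its boundary
stage d2: inputs (s5, s4, s3), connectivity {out.1} {out.2, s3.2, s5.2} {s3.1} {s4.1} {s4.2} {s5.1}, out.j its boundary
stage d3: inputs (s2, s1, s5, s4, s3), connectivity {out.1} {out.2, s3.2, s5.2} {s1.1, s2.2} {s1.2} {s2.1} {s3.1} {s4.1} {s4.2} {s5.1}, out.j its boundary


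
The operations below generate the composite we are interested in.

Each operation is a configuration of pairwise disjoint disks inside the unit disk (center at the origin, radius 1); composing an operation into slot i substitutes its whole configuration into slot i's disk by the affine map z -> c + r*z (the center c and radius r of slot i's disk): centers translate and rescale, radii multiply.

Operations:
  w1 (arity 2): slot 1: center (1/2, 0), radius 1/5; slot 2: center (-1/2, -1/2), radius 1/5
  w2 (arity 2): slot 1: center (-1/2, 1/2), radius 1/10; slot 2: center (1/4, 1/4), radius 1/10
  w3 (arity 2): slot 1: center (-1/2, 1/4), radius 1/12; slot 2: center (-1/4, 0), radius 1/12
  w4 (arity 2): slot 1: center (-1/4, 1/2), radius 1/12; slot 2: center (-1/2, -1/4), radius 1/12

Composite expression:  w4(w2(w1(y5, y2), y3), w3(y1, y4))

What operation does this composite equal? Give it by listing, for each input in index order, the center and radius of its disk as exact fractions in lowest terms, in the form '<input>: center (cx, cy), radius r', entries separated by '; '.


y1: center (-13/24, -11/48), radius 1/144; y2: center (-71/240, 43/80), radius 1/600; y3: center (-11/48, 25/48), radius 1/120; y4: center (-25/48, -1/4), radius 1/144; y5: center (-23/80, 13/24), radius 1/600

Follow each y-input down from w4: c' goes to c + r*c', radius to r*r'.
y5: after 3 affine steps, its disk has center (-23/80, 13/24), radius 1/600
y2: after 3 affine steps, its disk has center (-71/240, 43/80), radius 1/600
y3: after 2 affine steps, its disk has center (-11/48, 25/48), radius 1/120
y1: after 2 affine steps, its disk has center (-13/24, -11/48), radius 1/144
y4: after 2 affine steps, its disk has center (-25/48, -1/4), radius 1/144


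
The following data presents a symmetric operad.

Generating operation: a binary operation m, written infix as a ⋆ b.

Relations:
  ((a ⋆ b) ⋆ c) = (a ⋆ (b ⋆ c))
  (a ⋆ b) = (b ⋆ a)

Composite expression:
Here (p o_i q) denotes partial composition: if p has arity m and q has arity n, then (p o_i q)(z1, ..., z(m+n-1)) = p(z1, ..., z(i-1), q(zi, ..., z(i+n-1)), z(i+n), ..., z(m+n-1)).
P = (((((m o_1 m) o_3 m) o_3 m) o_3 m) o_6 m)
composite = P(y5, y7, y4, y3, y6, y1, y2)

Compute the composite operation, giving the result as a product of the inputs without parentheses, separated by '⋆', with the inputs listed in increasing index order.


Shape and order are irrelevant to m; the y-input set decides.
(y5 ⋆ y7) linearizes to y5 ⋆ y7
(y4 ⋆ y3) linearizes to y4 ⋆ y3
((y4 ⋆ y3) ⋆ y6) linearizes to y4 ⋆ y3 ⋆ y6
(y1 ⋆ y2) linearizes to y1 ⋆ y2
(((y4 ⋆ y3) ⋆ y6) ⋆ (y1 ⋆ y2)) linearizes to y4 ⋆ y3 ⋆ y6 ⋆ y1 ⋆ y2
((y5 ⋆ y7) ⋆ (((y4 ⋆ y3) ⋆ y6) ⋆ (y1 ⋆ y2))) linearizes to y5 ⋆ y7 ⋆ y4 ⋆ y3 ⋆ y6 ⋆ y1 ⋆ y2
reordering the factors by index: y1 ⋆ y2 ⋆ y3 ⋆ y4 ⋆ y5 ⋆ y6 ⋆ y7

y1 ⋆ y2 ⋆ y3 ⋆ y4 ⋆ y5 ⋆ y6 ⋆ y7


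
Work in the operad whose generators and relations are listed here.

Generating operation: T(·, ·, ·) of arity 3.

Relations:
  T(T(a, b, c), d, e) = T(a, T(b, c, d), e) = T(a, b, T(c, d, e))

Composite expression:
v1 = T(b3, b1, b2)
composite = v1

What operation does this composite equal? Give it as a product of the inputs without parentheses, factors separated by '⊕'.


b3 ⊕ b1 ⊕ b2

Every regrouping of T is equal, so read the b-inputs in written order.
T(b3, b1, b2) spells out as b3 ⊕ b1 ⊕ b2


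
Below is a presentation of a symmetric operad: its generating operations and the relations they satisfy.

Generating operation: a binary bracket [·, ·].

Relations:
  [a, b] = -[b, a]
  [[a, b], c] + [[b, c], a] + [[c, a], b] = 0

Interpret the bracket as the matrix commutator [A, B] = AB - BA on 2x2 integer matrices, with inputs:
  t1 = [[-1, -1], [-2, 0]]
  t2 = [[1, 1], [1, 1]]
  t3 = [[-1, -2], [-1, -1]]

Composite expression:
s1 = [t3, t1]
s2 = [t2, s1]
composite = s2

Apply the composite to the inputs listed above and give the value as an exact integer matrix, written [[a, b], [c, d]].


[t3, t1] = [[3, -2], [1, -3]]
[t2, [t3, t1]] = [[3, -6], [6, -3]]

[[3, -6], [6, -3]]


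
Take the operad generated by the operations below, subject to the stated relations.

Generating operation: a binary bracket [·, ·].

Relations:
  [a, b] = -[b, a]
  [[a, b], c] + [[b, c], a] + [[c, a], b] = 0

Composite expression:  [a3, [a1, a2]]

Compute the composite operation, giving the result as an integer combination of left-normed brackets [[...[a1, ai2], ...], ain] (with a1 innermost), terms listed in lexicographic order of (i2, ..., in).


-[[a1, a2], a3]

In the tensor algebra, words opening a1 carry the a1-anchored form.
Composite bracket: [a3, [a1, a2]]
The bracket unfolds into 4 signed words via [a, b] = ab - ba (2^2 = 4).
The a1-initial words carry the normal form:
  a1a2a3 (sign -1) contributes -[[a1, a2], a3]


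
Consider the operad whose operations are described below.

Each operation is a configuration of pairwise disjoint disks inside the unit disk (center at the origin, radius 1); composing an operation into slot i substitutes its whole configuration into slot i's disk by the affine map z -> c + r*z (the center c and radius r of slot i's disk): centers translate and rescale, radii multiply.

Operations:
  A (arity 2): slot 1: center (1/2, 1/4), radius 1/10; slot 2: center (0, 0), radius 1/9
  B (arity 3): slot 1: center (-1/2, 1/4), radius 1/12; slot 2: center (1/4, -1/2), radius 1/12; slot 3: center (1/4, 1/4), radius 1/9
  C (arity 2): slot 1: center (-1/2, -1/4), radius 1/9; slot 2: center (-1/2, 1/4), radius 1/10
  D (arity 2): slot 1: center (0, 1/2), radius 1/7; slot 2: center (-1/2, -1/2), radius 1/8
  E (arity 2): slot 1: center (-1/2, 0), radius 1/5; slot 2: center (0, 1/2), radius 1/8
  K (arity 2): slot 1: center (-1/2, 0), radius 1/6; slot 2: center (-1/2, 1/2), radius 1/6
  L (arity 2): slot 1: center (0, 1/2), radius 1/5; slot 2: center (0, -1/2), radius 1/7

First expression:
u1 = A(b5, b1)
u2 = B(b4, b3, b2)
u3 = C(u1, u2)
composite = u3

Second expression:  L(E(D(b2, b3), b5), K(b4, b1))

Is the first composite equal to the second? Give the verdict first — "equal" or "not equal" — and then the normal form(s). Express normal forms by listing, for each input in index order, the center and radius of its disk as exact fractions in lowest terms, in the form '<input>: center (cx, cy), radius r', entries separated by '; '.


The first expression, normalized: b1: center (-1/2, -1/4), radius 1/81; b2: center (-19/40, 11/40), radius 1/90; b3: center (-19/40, 1/5), radius 1/120; b4: center (-11/20, 11/40), radius 1/120; b5: center (-4/9, -2/9), radius 1/90
The second expression, normalized: b1: center (-1/14, -3/7), radius 1/42; b2: center (-1/10, 13/25), radius 1/175; b3: center (-3/25, 12/25), radius 1/200; b4: center (-1/14, -1/2), radius 1/42; b5: center (0, 3/5), radius 1/40
Different reductions; not equal.

not equal — first b1: center (-1/2, -1/4), radius 1/81; b2: center (-19/40, 11/40), radius 1/90; b3: center (-19/40, 1/5), radius 1/120; b4: center (-11/20, 11/40), radius 1/120; b5: center (-4/9, -2/9), radius 1/90, second b1: center (-1/14, -3/7), radius 1/42; b2: center (-1/10, 13/25), radius 1/175; b3: center (-3/25, 12/25), radius 1/200; b4: center (-1/14, -1/2), radius 1/42; b5: center (0, 3/5), radius 1/40


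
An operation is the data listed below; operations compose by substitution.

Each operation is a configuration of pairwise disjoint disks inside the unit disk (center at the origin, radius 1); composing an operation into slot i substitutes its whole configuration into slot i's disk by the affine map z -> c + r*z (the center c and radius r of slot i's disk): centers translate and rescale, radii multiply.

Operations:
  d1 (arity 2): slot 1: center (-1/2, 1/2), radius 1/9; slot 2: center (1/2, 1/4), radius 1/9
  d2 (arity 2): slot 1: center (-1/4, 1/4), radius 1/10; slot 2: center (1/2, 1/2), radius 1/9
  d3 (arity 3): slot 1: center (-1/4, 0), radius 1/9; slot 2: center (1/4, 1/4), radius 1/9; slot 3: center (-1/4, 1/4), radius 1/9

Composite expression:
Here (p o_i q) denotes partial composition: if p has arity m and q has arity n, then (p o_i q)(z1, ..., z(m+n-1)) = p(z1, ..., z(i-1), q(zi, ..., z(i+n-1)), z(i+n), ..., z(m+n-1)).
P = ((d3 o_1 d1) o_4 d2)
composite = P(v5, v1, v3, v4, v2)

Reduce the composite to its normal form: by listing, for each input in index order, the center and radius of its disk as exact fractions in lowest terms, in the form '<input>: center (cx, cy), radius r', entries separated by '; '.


v1: center (-7/36, 1/36), radius 1/81; v2: center (-7/36, 11/36), radius 1/81; v3: center (1/4, 1/4), radius 1/9; v4: center (-5/18, 5/18), radius 1/90; v5: center (-11/36, 1/18), radius 1/81

Only the slot chain above each v matters under d3; compose those maps.
input v5: applying the 2 nested substitutions gives center (-11/36, 1/18), radius 1/81
input v1: applying the 2 nested substitutions gives center (-7/36, 1/36), radius 1/81
input v3: applying the 1 nested substitution gives center (1/4, 1/4), radius 1/9
input v4: applying the 2 nested substitutions gives center (-5/18, 5/18), radius 1/90
input v2: applying the 2 nested substitutions gives center (-7/36, 11/36), radius 1/81


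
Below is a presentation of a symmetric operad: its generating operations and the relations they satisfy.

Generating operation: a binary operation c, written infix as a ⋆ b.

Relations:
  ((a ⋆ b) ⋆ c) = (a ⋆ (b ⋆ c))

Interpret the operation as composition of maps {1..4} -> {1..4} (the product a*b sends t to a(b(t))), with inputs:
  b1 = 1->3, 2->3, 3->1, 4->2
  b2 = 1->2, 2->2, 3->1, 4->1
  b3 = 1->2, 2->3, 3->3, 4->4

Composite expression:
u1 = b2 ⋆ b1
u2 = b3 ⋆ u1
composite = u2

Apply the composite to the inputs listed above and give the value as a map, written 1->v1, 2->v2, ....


1->2, 2->2, 3->3, 4->3

(b2 ⋆ b1) = 1->1, 2->1, 3->2, 4->2
(b3 ⋆ (b2 ⋆ b1)) = 1->2, 2->2, 3->3, 4->3


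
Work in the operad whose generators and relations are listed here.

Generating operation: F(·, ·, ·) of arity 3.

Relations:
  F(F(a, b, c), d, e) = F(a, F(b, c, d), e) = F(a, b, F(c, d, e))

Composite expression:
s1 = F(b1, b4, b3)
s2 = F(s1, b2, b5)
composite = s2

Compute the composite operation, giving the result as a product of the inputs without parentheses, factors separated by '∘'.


b1 ∘ b4 ∘ b3 ∘ b2 ∘ b5

Every regrouping of F is equal, so read the b-inputs in written order.
F(b1, b4, b3) reduces to b1 ∘ b4 ∘ b3
F(F(b1, b4, b3), b2, b5) reduces to b1 ∘ b4 ∘ b3 ∘ b2 ∘ b5


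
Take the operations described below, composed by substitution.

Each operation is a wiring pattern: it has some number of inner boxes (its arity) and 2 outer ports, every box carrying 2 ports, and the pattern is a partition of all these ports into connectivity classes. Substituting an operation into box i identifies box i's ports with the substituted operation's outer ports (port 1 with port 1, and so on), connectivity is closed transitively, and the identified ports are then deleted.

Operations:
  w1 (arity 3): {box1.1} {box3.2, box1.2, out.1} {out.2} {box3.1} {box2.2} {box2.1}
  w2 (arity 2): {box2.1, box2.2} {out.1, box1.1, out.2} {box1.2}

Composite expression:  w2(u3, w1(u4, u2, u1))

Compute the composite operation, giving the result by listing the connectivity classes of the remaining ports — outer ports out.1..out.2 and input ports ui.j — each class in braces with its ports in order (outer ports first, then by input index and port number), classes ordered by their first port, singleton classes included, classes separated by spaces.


Connectivity passes through glued w2-boundaries; trace each wire chain.
composing w1 on (u4, u2, u1), with out.j its own outer ports: {out.1, u1.2, u4.2} {out.2} {u1.1} {u2.1} {u2.2} {u4.1}
composing w2 on (u3, u4, u2, u1), with out.j its own outer ports: {out.1, out.2, u3.1} {u1.1} {u1.2, u4.2} {u2.1} {u2.2} {u3.2} {u4.1}

{out.1, out.2, u3.1} {u1.1} {u1.2, u4.2} {u2.1} {u2.2} {u3.2} {u4.1}


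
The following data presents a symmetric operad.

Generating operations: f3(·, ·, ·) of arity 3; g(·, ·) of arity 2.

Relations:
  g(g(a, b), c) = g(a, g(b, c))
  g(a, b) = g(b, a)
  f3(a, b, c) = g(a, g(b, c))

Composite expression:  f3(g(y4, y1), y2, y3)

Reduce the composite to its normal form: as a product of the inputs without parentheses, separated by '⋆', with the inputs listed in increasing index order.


y1 ⋆ y2 ⋆ y3 ⋆ y4


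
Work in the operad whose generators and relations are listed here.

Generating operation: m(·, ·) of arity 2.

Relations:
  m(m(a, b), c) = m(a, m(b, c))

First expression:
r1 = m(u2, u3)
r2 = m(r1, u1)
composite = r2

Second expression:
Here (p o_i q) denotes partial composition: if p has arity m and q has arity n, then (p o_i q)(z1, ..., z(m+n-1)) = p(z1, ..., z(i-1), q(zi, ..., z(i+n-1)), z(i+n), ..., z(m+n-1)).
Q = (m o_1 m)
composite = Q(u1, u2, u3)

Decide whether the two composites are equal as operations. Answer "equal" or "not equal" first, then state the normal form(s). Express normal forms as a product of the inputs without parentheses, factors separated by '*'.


not equal; first: u2 * u3 * u1; second: u1 * u2 * u3

Reducing the first expression gives u2 * u3 * u1
Reducing the second expression gives u1 * u2 * u3
Distinct normal forms: not equal.


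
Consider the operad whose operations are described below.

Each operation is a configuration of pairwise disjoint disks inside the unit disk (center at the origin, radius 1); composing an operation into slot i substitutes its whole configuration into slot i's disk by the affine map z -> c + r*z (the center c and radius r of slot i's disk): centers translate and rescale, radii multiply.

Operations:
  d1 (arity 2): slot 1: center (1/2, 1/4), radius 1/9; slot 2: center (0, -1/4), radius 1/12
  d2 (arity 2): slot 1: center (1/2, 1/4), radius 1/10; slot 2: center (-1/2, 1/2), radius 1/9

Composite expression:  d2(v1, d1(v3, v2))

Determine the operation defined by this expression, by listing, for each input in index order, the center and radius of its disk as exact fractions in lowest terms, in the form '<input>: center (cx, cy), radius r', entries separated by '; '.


v1: center (1/2, 1/4), radius 1/10; v2: center (-1/2, 17/36), radius 1/108; v3: center (-4/9, 19/36), radius 1/81

Affine substitution under d2: radii multiply and v-centers shift.
v1: after 1 affine step, its disk has center (1/2, 1/4), radius 1/10
v3: after 2 affine steps, its disk has center (-4/9, 19/36), radius 1/81
v2: after 2 affine steps, its disk has center (-1/2, 17/36), radius 1/108


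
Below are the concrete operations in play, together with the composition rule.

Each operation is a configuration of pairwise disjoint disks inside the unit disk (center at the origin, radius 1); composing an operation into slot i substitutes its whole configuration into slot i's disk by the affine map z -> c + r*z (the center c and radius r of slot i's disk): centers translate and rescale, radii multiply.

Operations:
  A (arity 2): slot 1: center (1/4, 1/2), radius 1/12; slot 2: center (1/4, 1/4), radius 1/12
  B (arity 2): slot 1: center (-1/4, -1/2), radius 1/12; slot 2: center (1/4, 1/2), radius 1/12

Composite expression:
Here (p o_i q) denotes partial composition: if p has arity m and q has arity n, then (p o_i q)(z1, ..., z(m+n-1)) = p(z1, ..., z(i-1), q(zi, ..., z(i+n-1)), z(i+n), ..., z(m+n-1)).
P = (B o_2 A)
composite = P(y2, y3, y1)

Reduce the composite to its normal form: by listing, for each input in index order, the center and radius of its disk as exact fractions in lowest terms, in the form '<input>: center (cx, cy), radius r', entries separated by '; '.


Follow each y-input down from B: c' goes to c + r*c', radius to r*r'.
tracing y2 down its 1-map path: center (-1/4, -1/2), radius 1/12
tracing y3 down its 2-map path: center (13/48, 13/24), radius 1/144
tracing y1 down its 2-map path: center (13/48, 25/48), radius 1/144

y1: center (13/48, 25/48), radius 1/144; y2: center (-1/4, -1/2), radius 1/12; y3: center (13/48, 13/24), radius 1/144


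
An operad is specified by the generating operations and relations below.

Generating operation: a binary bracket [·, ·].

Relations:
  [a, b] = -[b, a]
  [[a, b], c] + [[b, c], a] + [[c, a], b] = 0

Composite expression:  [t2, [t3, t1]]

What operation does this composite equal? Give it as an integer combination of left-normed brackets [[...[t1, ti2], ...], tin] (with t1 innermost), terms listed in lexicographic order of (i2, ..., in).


[[t1, t3], t2]

Expand each bracket as ab - ba; the t1-initial words give the coefficients.
Composite bracket: [t2, [t3, t1]]
Under [a, b] = ab - ba we get 4 signed associative words (2^2 = 4).
Collect the words opening with t1:
  from t1t3t2, sign +1: term +[[t1, t3], t2]


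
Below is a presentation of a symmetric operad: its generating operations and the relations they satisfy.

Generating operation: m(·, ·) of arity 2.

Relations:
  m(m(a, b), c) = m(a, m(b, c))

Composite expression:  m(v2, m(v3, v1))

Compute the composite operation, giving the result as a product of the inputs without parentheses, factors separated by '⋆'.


v2 ⋆ v3 ⋆ v1

Every regrouping of m is equal, so read the v-inputs in written order.
m(v3, v1) spells out as v3 ⋆ v1
m(v2, m(v3, v1)) spells out as v2 ⋆ v3 ⋆ v1


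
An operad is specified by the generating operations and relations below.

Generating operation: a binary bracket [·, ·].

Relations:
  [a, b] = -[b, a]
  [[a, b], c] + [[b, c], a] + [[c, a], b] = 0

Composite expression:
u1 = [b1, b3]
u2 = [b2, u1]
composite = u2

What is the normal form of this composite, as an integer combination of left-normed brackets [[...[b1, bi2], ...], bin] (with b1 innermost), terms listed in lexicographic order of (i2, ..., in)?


-[[b1, b3], b2]

A multilinear Lie element is pinned by b1-initial words (b1 innermost).
Composite bracket: [b2, [b1, b3]]
Expanding via [a, b] = ab - ba: 4 signed words (2^2 = 4).
Collect the words opening with b1:
  sign of b1b3b2 is -1, so it contributes -[[b1, b3], b2]
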